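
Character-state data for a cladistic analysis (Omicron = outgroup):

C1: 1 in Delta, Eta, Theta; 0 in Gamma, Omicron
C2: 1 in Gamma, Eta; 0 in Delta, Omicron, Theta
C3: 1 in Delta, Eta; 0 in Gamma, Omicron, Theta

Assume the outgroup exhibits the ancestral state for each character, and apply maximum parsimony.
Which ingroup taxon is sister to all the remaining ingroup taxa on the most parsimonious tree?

The outgroup has state '0' for every character, so '1' is the derived state throughout.
C1 (derived state '1') is shared by Delta, Eta, and Theta — a synapomorphy uniting that clade.
C2 (state '1') occurs in Eta and Gamma but conflicts with the nesting implied by the other characters — most parsimoniously interpreted as homoplasy.
C3 (derived state '1') is shared by Delta and Eta — a synapomorphy uniting that clade.
Most parsimonious ingroup topology: (((Eta,Delta),Theta),Gamma).
Gamma is sister to the clade containing all other ingroup taxa, so it is the earliest-diverging (most basal) ingroup lineage.

Gamma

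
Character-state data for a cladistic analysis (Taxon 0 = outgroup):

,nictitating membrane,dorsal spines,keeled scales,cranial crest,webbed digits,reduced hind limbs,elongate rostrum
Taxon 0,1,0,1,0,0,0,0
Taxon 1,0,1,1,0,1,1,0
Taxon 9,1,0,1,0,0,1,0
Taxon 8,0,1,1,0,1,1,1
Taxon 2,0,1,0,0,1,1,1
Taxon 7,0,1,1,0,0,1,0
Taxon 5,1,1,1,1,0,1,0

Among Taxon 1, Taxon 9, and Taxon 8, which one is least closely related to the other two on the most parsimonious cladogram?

Taxon 9

Character polarity is set by the outgroup: the derived state is whichever differs from the outgroup's state, so for nictitating membrane, keeled scales the derived state is '0', and for the remaining characters it is '1'.
nictitating membrane (derived state '0') is shared by Taxon 1, Taxon 2, Taxon 7, and Taxon 8 — a synapomorphy uniting that clade.
dorsal spines (derived state '1') is shared by Taxon 1, Taxon 2, Taxon 5, Taxon 7, and Taxon 8 — a synapomorphy uniting that clade.
keeled scales (derived state '0') is unique to Taxon 2 (autapomorphy; uninformative for grouping).
cranial crest: derived state '1' in Taxon 5 only — an autapomorphy, so it tells us nothing about relationships among taxa.
Only Taxon 1, Taxon 2, and Taxon 8 show the derived state '1' for webbed digits, supporting them as a clade.
All ingroup taxa share the derived state '1' for reduced hind limbs; it defines the ingroup but does not resolve relationships within it.
Only Taxon 2 and Taxon 8 show the derived state '1' for elongate rostrum, supporting them as a clade.
Most parsimonious ingroup topology: ((((Taxon 1,(Taxon 8,Taxon 2)),Taxon 7),Taxon 5),Taxon 9).
Taxon 1 and Taxon 8 share a more recent common ancestor with each other than either does with Taxon 9, so Taxon 9 is the least closely related of the three.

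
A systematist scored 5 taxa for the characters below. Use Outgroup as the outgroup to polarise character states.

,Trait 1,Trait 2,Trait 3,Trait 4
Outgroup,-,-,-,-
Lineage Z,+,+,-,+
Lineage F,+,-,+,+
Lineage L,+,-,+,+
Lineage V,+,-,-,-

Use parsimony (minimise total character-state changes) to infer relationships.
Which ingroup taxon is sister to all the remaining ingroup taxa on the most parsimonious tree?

The outgroup has state '-' for every character, so '+' is the derived state throughout.
Trait 1 (derived state '+') is shared by all ingroup taxa — unites the whole ingroup.
Trait 2 (derived state '+') is unique to Lineage Z (autapomorphy; uninformative for grouping).
Trait 3: derived state '+' in Lineage F and Lineage L only — synapomorphy for {Lineage F, Lineage L}.
Trait 4: derived state '+' in Lineage F, Lineage L, and Lineage Z only — synapomorphy for {Lineage F, Lineage L, Lineage Z}.
Most parsimonious ingroup topology: ((Lineage Z,(Lineage F,Lineage L)),Lineage V).
Lineage V is sister to the clade containing all other ingroup taxa, so it is the earliest-diverging (most basal) ingroup lineage.

Lineage V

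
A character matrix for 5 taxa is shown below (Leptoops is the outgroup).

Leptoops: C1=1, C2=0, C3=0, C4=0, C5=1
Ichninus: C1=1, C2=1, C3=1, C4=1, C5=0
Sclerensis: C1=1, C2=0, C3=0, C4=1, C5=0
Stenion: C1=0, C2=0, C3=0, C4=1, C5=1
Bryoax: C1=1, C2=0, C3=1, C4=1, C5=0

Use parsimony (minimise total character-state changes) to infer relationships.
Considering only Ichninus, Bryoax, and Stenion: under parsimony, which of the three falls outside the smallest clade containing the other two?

Stenion

Character polarity is set by the outgroup: the derived state is whichever differs from the outgroup's state, so for C1, C5 the derived state is '0', and for the remaining characters it is '1'.
C1 (derived state '0') is unique to Stenion (autapomorphy; uninformative for grouping).
C2: derived state '1' in Ichninus only — an autapomorphy, so it tells us nothing about relationships among taxa.
Only Bryoax and Ichninus show the derived state '1' for C3, supporting them as a clade.
All ingroup taxa share the derived state '1' for C4; it defines the ingroup but does not resolve relationships within it.
Only Bryoax, Ichninus, and Sclerensis show the derived state '0' for C5, supporting them as a clade.
Most parsimonious ingroup topology: (((Ichninus,Bryoax),Sclerensis),Stenion).
Ichninus and Bryoax share a more recent common ancestor with each other than either does with Stenion, so Stenion is the least closely related of the three.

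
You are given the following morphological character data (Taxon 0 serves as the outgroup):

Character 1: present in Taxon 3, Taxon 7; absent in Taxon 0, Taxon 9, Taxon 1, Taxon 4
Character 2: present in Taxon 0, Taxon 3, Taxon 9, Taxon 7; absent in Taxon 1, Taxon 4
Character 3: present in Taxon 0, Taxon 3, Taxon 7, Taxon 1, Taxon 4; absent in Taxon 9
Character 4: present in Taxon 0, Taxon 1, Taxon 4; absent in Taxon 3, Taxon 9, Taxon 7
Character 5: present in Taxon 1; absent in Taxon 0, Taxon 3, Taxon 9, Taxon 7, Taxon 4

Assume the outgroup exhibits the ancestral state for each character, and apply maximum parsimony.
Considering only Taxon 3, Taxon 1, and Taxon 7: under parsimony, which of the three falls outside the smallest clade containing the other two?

Taxon 1

Character polarity is set by the outgroup: the derived state is whichever differs from the outgroup's state, so for Character 2, Character 3, Character 4 the derived state is 'absent', and for the remaining characters it is 'present'.
Character 1 (derived state 'present') is shared by Taxon 3 and Taxon 7 — a synapomorphy uniting that clade.
Only Taxon 1 and Taxon 4 show the derived state 'absent' for Character 2, supporting them as a clade.
Character 3: derived state 'absent' in Taxon 9 only — an autapomorphy, so it tells us nothing about relationships among taxa.
Character 4: derived state 'absent' in Taxon 3, Taxon 7, and Taxon 9 only — synapomorphy for {Taxon 3, Taxon 7, Taxon 9}.
Character 5 (derived state 'present') is unique to Taxon 1 (autapomorphy; uninformative for grouping).
Most parsimonious ingroup topology: (((Taxon 3,Taxon 7),Taxon 9),(Taxon 1,Taxon 4)).
Taxon 3 and Taxon 7 share a more recent common ancestor with each other than either does with Taxon 1, so Taxon 1 is the least closely related of the three.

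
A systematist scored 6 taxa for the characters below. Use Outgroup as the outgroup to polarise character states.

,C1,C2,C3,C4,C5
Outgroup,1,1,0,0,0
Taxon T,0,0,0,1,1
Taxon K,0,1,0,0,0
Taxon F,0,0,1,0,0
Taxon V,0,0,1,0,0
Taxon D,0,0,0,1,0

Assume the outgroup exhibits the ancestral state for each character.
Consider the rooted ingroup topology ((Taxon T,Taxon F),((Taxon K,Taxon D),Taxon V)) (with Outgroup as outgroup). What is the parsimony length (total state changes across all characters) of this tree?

8

Map each character onto ((Taxon T,Taxon F),((Taxon K,Taxon D),Taxon V)) (rooted by Outgroup) and count the minimum state changes it requires (Fitch parsimony):
C1: 1; C2: 2; C3: 2; C4: 2; C5: 1.
Total tree length = 8.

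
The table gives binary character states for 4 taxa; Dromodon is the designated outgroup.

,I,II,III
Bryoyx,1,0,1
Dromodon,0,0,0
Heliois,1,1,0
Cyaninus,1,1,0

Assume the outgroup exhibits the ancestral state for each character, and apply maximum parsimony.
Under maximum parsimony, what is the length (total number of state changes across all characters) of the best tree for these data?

The outgroup has state '0' for every character, so '1' is the derived state throughout.
I (derived state '1') is shared by all ingroup taxa — unites the whole ingroup.
Only Cyaninus and Heliois show the derived state '1' for II, supporting them as a clade.
III: derived state '1' in Bryoyx only — an autapomorphy, so it tells us nothing about relationships among taxa.
Most parsimonious ingroup topology: (Bryoyx,(Heliois,Cyaninus)).
Changes per character on this tree: I: 1; II: 1; III: 1.
Total = 3.

3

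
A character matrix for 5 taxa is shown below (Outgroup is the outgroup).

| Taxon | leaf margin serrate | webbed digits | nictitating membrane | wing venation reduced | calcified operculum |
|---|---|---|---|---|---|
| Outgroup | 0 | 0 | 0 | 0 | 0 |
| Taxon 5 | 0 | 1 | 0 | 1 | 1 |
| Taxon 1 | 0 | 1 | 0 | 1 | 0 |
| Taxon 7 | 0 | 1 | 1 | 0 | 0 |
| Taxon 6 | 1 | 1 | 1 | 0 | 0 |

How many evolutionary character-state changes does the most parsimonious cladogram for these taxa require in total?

The outgroup has state '0' for every character, so '1' is the derived state throughout.
leaf margin serrate: derived state '1' in Taxon 6 only — an autapomorphy, so it tells us nothing about relationships among taxa.
All ingroup taxa share the derived state '1' for webbed digits; it defines the ingroup but does not resolve relationships within it.
nictitating membrane (derived state '1') is shared by Taxon 6 and Taxon 7 — a synapomorphy uniting that clade.
Only Taxon 1 and Taxon 5 show the derived state '1' for wing venation reduced, supporting them as a clade.
calcified operculum (derived state '1') is unique to Taxon 5 (autapomorphy; uninformative for grouping).
Most parsimonious ingroup topology: ((Taxon 5,Taxon 1),(Taxon 7,Taxon 6)).
Changes per character on this tree: leaf margin serrate: 1; webbed digits: 1; nictitating membrane: 1; wing venation reduced: 1; calcified operculum: 1.
Total = 5.

5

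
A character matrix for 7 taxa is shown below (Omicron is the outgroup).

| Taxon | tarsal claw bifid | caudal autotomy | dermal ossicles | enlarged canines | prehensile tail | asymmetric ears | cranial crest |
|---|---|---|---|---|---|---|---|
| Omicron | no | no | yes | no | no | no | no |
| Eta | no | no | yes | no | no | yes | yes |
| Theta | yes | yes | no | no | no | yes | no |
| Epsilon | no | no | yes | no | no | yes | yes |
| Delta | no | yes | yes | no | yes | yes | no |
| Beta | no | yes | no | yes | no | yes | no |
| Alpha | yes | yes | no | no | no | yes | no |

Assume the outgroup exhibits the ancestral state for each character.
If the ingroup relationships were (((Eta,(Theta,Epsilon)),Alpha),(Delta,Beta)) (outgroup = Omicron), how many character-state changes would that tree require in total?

13

Map each character onto (((Eta,(Theta,Epsilon)),Alpha),(Delta,Beta)) (rooted by Omicron) and count the minimum state changes it requires (Fitch parsimony):
tarsal claw bifid: 2; caudal autotomy: 3; dermal ossicles: 3; enlarged canines: 1; prehensile tail: 1; asymmetric ears: 1; cranial crest: 2.
Total tree length = 13.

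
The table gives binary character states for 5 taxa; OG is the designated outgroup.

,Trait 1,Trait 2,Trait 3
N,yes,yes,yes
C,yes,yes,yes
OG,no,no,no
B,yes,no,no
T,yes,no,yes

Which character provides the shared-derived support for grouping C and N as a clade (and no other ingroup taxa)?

The outgroup has state 'no' for every character, so 'yes' is the derived state throughout.
Trait 1 (derived state 'yes') is shared by all ingroup taxa — unites the whole ingroup.
Trait 2: derived state 'yes' in C and N only — synapomorphy for {C, N}.
Trait 3 (derived state 'yes') is shared by C, N, and T — a synapomorphy uniting that clade.
Most parsimonious ingroup topology: ((T,(C,N)),B).
The clade {C, N} is supported by Trait 2: its derived state 'yes' occurs in exactly those taxa and in no other taxon (including the outgroup).

Trait 2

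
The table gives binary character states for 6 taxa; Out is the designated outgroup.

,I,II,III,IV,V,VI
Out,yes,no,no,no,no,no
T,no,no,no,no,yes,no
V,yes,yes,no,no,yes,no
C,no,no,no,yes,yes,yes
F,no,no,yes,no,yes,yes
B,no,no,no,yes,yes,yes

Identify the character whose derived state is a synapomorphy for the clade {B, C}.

Character polarity is set by the outgroup: the derived state is whichever differs from the outgroup's state, so for I the derived state is 'no', and for the remaining characters it is 'yes'.
Only B, C, F, and T show the derived state 'no' for I, supporting them as a clade.
II: derived state 'yes' in V only — an autapomorphy, so it tells us nothing about relationships among taxa.
III (derived state 'yes') is unique to F (autapomorphy; uninformative for grouping).
IV: derived state 'yes' in B and C only — synapomorphy for {B, C}.
All ingroup taxa share the derived state 'yes' for V; it defines the ingroup but does not resolve relationships within it.
VI (derived state 'yes') is shared by B, C, and F — a synapomorphy uniting that clade.
Most parsimonious ingroup topology: ((T,((C,B),F)),V).
The clade {B, C} is supported by IV: its derived state 'yes' occurs in exactly those taxa and in no other taxon (including the outgroup).

IV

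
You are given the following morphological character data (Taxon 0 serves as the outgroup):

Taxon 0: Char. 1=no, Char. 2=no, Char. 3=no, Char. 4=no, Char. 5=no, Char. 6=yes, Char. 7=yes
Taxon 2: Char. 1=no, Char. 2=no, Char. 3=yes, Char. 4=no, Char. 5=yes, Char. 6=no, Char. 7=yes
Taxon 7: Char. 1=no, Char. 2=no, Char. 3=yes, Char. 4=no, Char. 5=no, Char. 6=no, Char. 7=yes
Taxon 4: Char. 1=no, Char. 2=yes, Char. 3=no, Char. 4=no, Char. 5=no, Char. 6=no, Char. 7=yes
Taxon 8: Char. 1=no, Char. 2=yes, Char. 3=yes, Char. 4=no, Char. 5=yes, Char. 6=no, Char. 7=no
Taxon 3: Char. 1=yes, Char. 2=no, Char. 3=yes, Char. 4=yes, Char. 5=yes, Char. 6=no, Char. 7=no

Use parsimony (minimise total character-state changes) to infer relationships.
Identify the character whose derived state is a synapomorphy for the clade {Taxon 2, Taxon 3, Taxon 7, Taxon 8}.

Character polarity is set by the outgroup: the derived state is whichever differs from the outgroup's state, so for Char. 6, Char. 7 the derived state is 'no', and for the remaining characters it is 'yes'.
Char. 1: derived state 'yes' in Taxon 3 only — an autapomorphy, so it tells us nothing about relationships among taxa.
Char. 2 groups Taxon 4 and Taxon 8, which is incompatible with the clades supported by the remaining characters; treating it as convergent (homoplasy) costs fewer steps than any alternative tree.
Char. 3: derived state 'yes' in Taxon 2, Taxon 3, Taxon 7, and Taxon 8 only — synapomorphy for {Taxon 2, Taxon 3, Taxon 7, Taxon 8}.
Char. 4: derived state 'yes' in Taxon 3 only — an autapomorphy, so it tells us nothing about relationships among taxa.
Only Taxon 2, Taxon 3, and Taxon 8 show the derived state 'yes' for Char. 5, supporting them as a clade.
All ingroup taxa share the derived state 'no' for Char. 6; it defines the ingroup but does not resolve relationships within it.
Only Taxon 3 and Taxon 8 show the derived state 'no' for Char. 7, supporting them as a clade.
Most parsimonious ingroup topology: (((Taxon 2,(Taxon 8,Taxon 3)),Taxon 7),Taxon 4).
The clade {Taxon 2, Taxon 3, Taxon 7, Taxon 8} is supported by Char. 3: its derived state 'yes' occurs in exactly those taxa and in no other taxon (including the outgroup).

Char. 3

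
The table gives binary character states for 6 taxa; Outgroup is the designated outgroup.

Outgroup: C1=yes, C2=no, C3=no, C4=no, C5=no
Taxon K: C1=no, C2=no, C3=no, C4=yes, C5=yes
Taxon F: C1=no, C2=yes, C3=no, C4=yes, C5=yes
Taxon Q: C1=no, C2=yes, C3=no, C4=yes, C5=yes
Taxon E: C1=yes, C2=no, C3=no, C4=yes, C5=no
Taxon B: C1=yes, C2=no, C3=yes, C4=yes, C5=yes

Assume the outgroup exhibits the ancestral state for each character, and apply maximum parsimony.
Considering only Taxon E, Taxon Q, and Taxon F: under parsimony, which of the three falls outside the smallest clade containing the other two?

Character polarity is set by the outgroup: the derived state is whichever differs from the outgroup's state, so for C1 the derived state is 'no', and for the remaining characters it is 'yes'.
C1 (derived state 'no') is shared by Taxon F, Taxon K, and Taxon Q — a synapomorphy uniting that clade.
C2: derived state 'yes' in Taxon F and Taxon Q only — synapomorphy for {Taxon F, Taxon Q}.
C3 (derived state 'yes') is unique to Taxon B (autapomorphy; uninformative for grouping).
All ingroup taxa share the derived state 'yes' for C4; it defines the ingroup but does not resolve relationships within it.
C5: derived state 'yes' in Taxon B, Taxon F, Taxon K, and Taxon Q only — synapomorphy for {Taxon B, Taxon F, Taxon K, Taxon Q}.
Most parsimonious ingroup topology: (((Taxon K,(Taxon F,Taxon Q)),Taxon B),Taxon E).
Taxon Q and Taxon F share a more recent common ancestor with each other than either does with Taxon E, so Taxon E is the least closely related of the three.

Taxon E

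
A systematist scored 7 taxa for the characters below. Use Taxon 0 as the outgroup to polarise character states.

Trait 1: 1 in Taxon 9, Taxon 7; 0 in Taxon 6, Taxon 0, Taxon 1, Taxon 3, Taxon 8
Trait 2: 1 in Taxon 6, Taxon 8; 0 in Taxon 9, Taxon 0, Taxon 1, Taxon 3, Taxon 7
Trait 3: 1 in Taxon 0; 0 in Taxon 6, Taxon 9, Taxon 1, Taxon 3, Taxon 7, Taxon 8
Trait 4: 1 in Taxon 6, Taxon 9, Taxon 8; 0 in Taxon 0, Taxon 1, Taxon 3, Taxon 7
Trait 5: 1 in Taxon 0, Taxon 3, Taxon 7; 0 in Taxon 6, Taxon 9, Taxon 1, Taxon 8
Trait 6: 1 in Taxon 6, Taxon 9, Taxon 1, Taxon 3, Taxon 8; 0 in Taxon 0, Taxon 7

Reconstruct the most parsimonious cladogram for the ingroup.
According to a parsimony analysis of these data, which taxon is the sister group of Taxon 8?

Character polarity is set by the outgroup: the derived state is whichever differs from the outgroup's state, so for Trait 3, Trait 5 the derived state is '0', and for the remaining characters it is '1'.
Trait 1 groups Taxon 7 and Taxon 9, which is incompatible with the clades supported by the remaining characters; treating it as convergent (homoplasy) costs fewer steps than any alternative tree.
Only Taxon 6 and Taxon 8 show the derived state '1' for Trait 2, supporting them as a clade.
All ingroup taxa share the derived state '0' for Trait 3; it defines the ingroup but does not resolve relationships within it.
Trait 4 (derived state '1') is shared by Taxon 6, Taxon 8, and Taxon 9 — a synapomorphy uniting that clade.
Trait 5 (derived state '0') is shared by Taxon 1, Taxon 6, Taxon 8, and Taxon 9 — a synapomorphy uniting that clade.
Trait 6 (derived state '1') is shared by Taxon 1, Taxon 3, Taxon 6, Taxon 8, and Taxon 9 — a synapomorphy uniting that clade.
Most parsimonious ingroup topology: ((Taxon 3,(((Taxon 8,Taxon 6),Taxon 9),Taxon 1)),Taxon 7).
Taxon 8 and Taxon 6 form a cherry on this tree, so they are sister taxa.

Taxon 6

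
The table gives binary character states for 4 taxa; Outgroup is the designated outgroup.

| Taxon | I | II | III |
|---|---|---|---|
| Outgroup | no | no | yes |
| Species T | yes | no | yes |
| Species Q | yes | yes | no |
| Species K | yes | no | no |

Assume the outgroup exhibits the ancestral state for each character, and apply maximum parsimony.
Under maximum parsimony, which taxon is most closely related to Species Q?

Character polarity is set by the outgroup: the derived state is whichever differs from the outgroup's state, so for III the derived state is 'no', and for the remaining characters it is 'yes'.
All ingroup taxa share the derived state 'yes' for I; it defines the ingroup but does not resolve relationships within it.
II (derived state 'yes') is unique to Species Q (autapomorphy; uninformative for grouping).
III (derived state 'no') is shared by Species K and Species Q — a synapomorphy uniting that clade.
Most parsimonious ingroup topology: (Species T,(Species Q,Species K)).
Species Q and Species K form a cherry on this tree, so they are sister taxa.

Species K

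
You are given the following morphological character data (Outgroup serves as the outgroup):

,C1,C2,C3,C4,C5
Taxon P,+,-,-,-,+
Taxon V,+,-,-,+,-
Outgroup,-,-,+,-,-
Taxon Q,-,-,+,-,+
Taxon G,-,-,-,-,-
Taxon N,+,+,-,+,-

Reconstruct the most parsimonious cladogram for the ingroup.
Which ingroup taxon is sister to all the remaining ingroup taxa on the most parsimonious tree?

Character polarity is set by the outgroup: the derived state is whichever differs from the outgroup's state, so for C3 the derived state is '-', and for the remaining characters it is '+'.
C1: derived state '+' in Taxon N, Taxon P, and Taxon V only — synapomorphy for {Taxon N, Taxon P, Taxon V}.
C2 (derived state '+') is unique to Taxon N (autapomorphy; uninformative for grouping).
Only Taxon G, Taxon N, Taxon P, and Taxon V show the derived state '-' for C3, supporting them as a clade.
C4: derived state '+' in Taxon N and Taxon V only — synapomorphy for {Taxon N, Taxon V}.
C5 (state '+') occurs in Taxon P and Taxon Q but conflicts with the nesting implied by the other characters — most parsimoniously interpreted as homoplasy.
Most parsimonious ingroup topology: (((Taxon P,(Taxon V,Taxon N)),Taxon G),Taxon Q).
Taxon Q is sister to the clade containing all other ingroup taxa, so it is the earliest-diverging (most basal) ingroup lineage.

Taxon Q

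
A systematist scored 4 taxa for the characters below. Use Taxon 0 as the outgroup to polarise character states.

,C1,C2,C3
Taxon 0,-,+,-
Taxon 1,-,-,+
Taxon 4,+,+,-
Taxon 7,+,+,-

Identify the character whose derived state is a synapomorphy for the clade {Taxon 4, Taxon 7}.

C1

Character polarity is set by the outgroup: the derived state is whichever differs from the outgroup's state, so for C2 the derived state is '-', and for the remaining characters it is '+'.
C1: derived state '+' in Taxon 4 and Taxon 7 only — synapomorphy for {Taxon 4, Taxon 7}.
C2 (derived state '-') is unique to Taxon 1 (autapomorphy; uninformative for grouping).
C3: derived state '+' in Taxon 1 only — an autapomorphy, so it tells us nothing about relationships among taxa.
Most parsimonious ingroup topology: (Taxon 1,(Taxon 4,Taxon 7)).
The clade {Taxon 4, Taxon 7} is supported by C1: its derived state '+' occurs in exactly those taxa and in no other taxon (including the outgroup).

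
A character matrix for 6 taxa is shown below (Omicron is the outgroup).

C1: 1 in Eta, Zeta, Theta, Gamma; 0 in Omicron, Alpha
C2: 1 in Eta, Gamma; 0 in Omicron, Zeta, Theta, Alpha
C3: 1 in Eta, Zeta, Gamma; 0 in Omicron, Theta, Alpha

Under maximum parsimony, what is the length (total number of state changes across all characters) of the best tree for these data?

3

The outgroup has state '0' for every character, so '1' is the derived state throughout.
C1: derived state '1' in Eta, Gamma, Theta, and Zeta only — synapomorphy for {Eta, Gamma, Theta, Zeta}.
C2 (derived state '1') is shared by Eta and Gamma — a synapomorphy uniting that clade.
C3 (derived state '1') is shared by Eta, Gamma, and Zeta — a synapomorphy uniting that clade.
Most parsimonious ingroup topology: ((((Eta,Gamma),Zeta),Theta),Alpha).
Changes per character on this tree: C1: 1; C2: 1; C3: 1.
Total = 3.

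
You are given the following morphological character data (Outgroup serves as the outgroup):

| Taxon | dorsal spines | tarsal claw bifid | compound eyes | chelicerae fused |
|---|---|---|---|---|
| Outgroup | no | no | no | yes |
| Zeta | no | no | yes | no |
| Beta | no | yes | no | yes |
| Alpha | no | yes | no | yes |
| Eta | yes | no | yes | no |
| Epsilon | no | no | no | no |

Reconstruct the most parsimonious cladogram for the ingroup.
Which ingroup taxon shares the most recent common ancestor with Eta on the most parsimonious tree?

Character polarity is set by the outgroup: the derived state is whichever differs from the outgroup's state, so for chelicerae fused the derived state is 'no', and for the remaining characters it is 'yes'.
dorsal spines: derived state 'yes' in Eta only — an autapomorphy, so it tells us nothing about relationships among taxa.
Only Alpha and Beta show the derived state 'yes' for tarsal claw bifid, supporting them as a clade.
compound eyes: derived state 'yes' in Eta and Zeta only — synapomorphy for {Eta, Zeta}.
Only Epsilon, Eta, and Zeta show the derived state 'no' for chelicerae fused, supporting them as a clade.
Most parsimonious ingroup topology: (((Zeta,Eta),Epsilon),(Beta,Alpha)).
Eta and Zeta form a cherry on this tree, so they are sister taxa.

Zeta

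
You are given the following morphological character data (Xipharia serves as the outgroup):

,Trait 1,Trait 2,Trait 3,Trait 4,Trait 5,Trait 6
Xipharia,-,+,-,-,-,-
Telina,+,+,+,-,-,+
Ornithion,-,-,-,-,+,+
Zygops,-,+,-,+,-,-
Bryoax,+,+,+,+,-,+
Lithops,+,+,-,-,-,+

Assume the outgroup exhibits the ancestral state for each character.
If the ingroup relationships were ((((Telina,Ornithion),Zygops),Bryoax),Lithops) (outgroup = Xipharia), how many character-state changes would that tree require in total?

Map each character onto ((((Telina,Ornithion),Zygops),Bryoax),Lithops) (rooted by Xipharia) and count the minimum state changes it requires (Fitch parsimony):
Trait 1: 3; Trait 2: 1; Trait 3: 2; Trait 4: 2; Trait 5: 1; Trait 6: 2.
Total tree length = 11.

11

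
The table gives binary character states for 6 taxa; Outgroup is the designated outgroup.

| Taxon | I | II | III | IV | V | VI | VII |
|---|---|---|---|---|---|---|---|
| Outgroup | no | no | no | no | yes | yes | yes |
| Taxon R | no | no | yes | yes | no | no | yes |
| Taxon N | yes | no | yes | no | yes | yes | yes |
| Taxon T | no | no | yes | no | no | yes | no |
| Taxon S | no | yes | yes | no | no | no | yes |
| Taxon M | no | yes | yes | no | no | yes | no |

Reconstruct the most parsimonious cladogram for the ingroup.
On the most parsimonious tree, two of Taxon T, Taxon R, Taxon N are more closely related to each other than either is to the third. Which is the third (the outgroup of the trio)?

Character polarity is set by the outgroup: the derived state is whichever differs from the outgroup's state, so for V, VI, VII the derived state is 'no', and for the remaining characters it is 'yes'.
I: derived state 'yes' in Taxon N only — an autapomorphy, so it tells us nothing about relationships among taxa.
II groups Taxon M and Taxon S, which is incompatible with the clades supported by the remaining characters; treating it as convergent (homoplasy) costs fewer steps than any alternative tree.
III (derived state 'yes') is shared by all ingroup taxa — unites the whole ingroup.
IV (derived state 'yes') is unique to Taxon R (autapomorphy; uninformative for grouping).
V (derived state 'no') is shared by Taxon M, Taxon R, Taxon S, and Taxon T — a synapomorphy uniting that clade.
Only Taxon R and Taxon S show the derived state 'no' for VI, supporting them as a clade.
VII: derived state 'no' in Taxon M and Taxon T only — synapomorphy for {Taxon M, Taxon T}.
Most parsimonious ingroup topology: (((Taxon R,Taxon S),(Taxon T,Taxon M)),Taxon N).
Taxon R and Taxon T share a more recent common ancestor with each other than either does with Taxon N, so Taxon N is the least closely related of the three.

Taxon N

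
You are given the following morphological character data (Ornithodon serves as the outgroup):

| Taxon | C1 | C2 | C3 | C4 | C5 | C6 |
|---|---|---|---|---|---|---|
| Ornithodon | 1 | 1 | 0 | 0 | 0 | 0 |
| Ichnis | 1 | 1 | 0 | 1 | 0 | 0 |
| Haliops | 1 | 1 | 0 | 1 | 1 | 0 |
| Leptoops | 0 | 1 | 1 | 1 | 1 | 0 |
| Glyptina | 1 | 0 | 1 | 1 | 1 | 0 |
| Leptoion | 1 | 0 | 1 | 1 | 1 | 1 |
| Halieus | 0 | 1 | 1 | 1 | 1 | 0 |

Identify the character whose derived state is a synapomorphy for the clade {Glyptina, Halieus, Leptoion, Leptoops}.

Character polarity is set by the outgroup: the derived state is whichever differs from the outgroup's state, so for C1, C2 the derived state is '0', and for the remaining characters it is '1'.
C1: derived state '0' in Halieus and Leptoops only — synapomorphy for {Halieus, Leptoops}.
Only Glyptina and Leptoion show the derived state '0' for C2, supporting them as a clade.
C3: derived state '1' in Glyptina, Halieus, Leptoion, and Leptoops only — synapomorphy for {Glyptina, Halieus, Leptoion, Leptoops}.
C4 (derived state '1') is shared by all ingroup taxa — unites the whole ingroup.
C5 (derived state '1') is shared by Glyptina, Halieus, Haliops, Leptoion, and Leptoops — a synapomorphy uniting that clade.
C6: derived state '1' in Leptoion only — an autapomorphy, so it tells us nothing about relationships among taxa.
Most parsimonious ingroup topology: (Ichnis,(Haliops,((Leptoops,Halieus),(Glyptina,Leptoion)))).
The clade {Glyptina, Halieus, Leptoion, Leptoops} is supported by C3: its derived state '1' occurs in exactly those taxa and in no other taxon (including the outgroup).

C3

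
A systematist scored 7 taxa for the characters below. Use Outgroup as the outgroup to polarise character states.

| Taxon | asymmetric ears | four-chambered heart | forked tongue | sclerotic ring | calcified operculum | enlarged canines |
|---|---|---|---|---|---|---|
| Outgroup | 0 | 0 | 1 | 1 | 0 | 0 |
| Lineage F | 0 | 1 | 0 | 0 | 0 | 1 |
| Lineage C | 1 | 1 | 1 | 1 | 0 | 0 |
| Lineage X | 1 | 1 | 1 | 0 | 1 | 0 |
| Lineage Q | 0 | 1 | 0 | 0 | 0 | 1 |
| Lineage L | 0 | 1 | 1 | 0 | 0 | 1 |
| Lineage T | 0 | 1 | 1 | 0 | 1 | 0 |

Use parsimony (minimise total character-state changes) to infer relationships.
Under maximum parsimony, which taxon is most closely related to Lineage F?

Lineage Q

Character polarity is set by the outgroup: the derived state is whichever differs from the outgroup's state, so for forked tongue, sclerotic ring the derived state is '0', and for the remaining characters it is '1'.
asymmetric ears groups Lineage C and Lineage X, which is incompatible with the clades supported by the remaining characters; treating it as convergent (homoplasy) costs fewer steps than any alternative tree.
All ingroup taxa share the derived state '1' for four-chambered heart; it defines the ingroup but does not resolve relationships within it.
forked tongue (derived state '0') is shared by Lineage F and Lineage Q — a synapomorphy uniting that clade.
Only Lineage F, Lineage L, Lineage Q, Lineage T, and Lineage X show the derived state '0' for sclerotic ring, supporting them as a clade.
calcified operculum (derived state '1') is shared by Lineage T and Lineage X — a synapomorphy uniting that clade.
enlarged canines (derived state '1') is shared by Lineage F, Lineage L, and Lineage Q — a synapomorphy uniting that clade.
Most parsimonious ingroup topology: ((((Lineage F,Lineage Q),Lineage L),(Lineage X,Lineage T)),Lineage C).
Lineage F and Lineage Q form a cherry on this tree, so they are sister taxa.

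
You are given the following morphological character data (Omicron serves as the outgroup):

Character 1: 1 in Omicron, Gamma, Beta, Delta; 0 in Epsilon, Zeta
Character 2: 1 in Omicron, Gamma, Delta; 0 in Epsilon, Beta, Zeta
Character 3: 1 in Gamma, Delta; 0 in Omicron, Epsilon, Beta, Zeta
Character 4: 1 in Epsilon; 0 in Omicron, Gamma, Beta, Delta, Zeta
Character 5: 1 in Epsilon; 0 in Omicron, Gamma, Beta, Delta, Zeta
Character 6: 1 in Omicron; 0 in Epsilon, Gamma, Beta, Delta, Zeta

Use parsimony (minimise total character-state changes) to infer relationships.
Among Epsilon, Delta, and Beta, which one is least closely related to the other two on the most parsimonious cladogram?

Character polarity is set by the outgroup: the derived state is whichever differs from the outgroup's state, so for Character 1, Character 2, Character 6 the derived state is '0', and for the remaining characters it is '1'.
Only Epsilon and Zeta show the derived state '0' for Character 1, supporting them as a clade.
Character 2 (derived state '0') is shared by Beta, Epsilon, and Zeta — a synapomorphy uniting that clade.
Character 3 (derived state '1') is shared by Delta and Gamma — a synapomorphy uniting that clade.
Character 4 (derived state '1') is unique to Epsilon (autapomorphy; uninformative for grouping).
Character 5: derived state '1' in Epsilon only — an autapomorphy, so it tells us nothing about relationships among taxa.
Character 6 (derived state '0') is shared by all ingroup taxa — unites the whole ingroup.
Most parsimonious ingroup topology: (((Epsilon,Zeta),Beta),(Gamma,Delta)).
Beta and Epsilon share a more recent common ancestor with each other than either does with Delta, so Delta is the least closely related of the three.

Delta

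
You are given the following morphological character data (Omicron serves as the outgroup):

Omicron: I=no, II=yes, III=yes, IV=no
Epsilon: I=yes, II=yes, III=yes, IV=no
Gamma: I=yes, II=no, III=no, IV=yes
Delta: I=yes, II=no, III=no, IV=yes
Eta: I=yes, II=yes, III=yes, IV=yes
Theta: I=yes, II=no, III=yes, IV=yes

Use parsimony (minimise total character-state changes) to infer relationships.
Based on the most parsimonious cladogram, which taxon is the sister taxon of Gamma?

Character polarity is set by the outgroup: the derived state is whichever differs from the outgroup's state, so for II, III the derived state is 'no', and for the remaining characters it is 'yes'.
I (derived state 'yes') is shared by all ingroup taxa — unites the whole ingroup.
Only Delta, Gamma, and Theta show the derived state 'no' for II, supporting them as a clade.
III: derived state 'no' in Delta and Gamma only — synapomorphy for {Delta, Gamma}.
Only Delta, Eta, Gamma, and Theta show the derived state 'yes' for IV, supporting them as a clade.
Most parsimonious ingroup topology: (Epsilon,(((Gamma,Delta),Theta),Eta)).
Gamma and Delta form a cherry on this tree, so they are sister taxa.

Delta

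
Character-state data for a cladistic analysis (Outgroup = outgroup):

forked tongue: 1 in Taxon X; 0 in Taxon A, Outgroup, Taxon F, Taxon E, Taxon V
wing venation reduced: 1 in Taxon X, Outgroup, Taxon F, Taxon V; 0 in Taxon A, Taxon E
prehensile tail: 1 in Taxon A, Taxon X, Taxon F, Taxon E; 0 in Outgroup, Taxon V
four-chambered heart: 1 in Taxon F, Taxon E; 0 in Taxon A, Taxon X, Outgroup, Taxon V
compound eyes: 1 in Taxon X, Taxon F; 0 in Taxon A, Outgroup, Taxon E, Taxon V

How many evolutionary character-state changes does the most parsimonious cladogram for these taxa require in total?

Character polarity is set by the outgroup: the derived state is whichever differs from the outgroup's state, so for wing venation reduced the derived state is '0', and for the remaining characters it is '1'.
forked tongue: derived state '1' in Taxon X only — an autapomorphy, so it tells us nothing about relationships among taxa.
wing venation reduced: derived state '0' in Taxon A and Taxon E only — synapomorphy for {Taxon A, Taxon E}.
Only Taxon A, Taxon E, Taxon F, and Taxon X show the derived state '1' for prehensile tail, supporting them as a clade.
four-chambered heart groups Taxon E and Taxon F, which is incompatible with the clades supported by the remaining characters; treating it as convergent (homoplasy) costs fewer steps than any alternative tree.
compound eyes (derived state '1') is shared by Taxon F and Taxon X — a synapomorphy uniting that clade.
Most parsimonious ingroup topology: (Taxon V,((Taxon E,Taxon A),(Taxon F,Taxon X))).
Changes per character on this tree: forked tongue: 1; wing venation reduced: 1; prehensile tail: 1; four-chambered heart: 2; compound eyes: 1.
Total = 6.

6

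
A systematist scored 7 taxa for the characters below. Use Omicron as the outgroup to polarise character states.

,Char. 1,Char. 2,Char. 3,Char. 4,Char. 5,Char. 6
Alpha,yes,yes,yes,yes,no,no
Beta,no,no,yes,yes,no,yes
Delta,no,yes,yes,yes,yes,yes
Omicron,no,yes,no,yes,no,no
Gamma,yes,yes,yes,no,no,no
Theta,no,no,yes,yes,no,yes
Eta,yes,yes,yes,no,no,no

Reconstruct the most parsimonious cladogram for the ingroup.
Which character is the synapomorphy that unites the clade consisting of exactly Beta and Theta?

Char. 2

Character polarity is set by the outgroup: the derived state is whichever differs from the outgroup's state, so for Char. 2, Char. 4 the derived state is 'no', and for the remaining characters it is 'yes'.
Char. 1 (derived state 'yes') is shared by Alpha, Eta, and Gamma — a synapomorphy uniting that clade.
Char. 2: derived state 'no' in Beta and Theta only — synapomorphy for {Beta, Theta}.
All ingroup taxa share the derived state 'yes' for Char. 3; it defines the ingroup but does not resolve relationships within it.
Only Eta and Gamma show the derived state 'no' for Char. 4, supporting them as a clade.
Char. 5 (derived state 'yes') is unique to Delta (autapomorphy; uninformative for grouping).
Only Beta, Delta, and Theta show the derived state 'yes' for Char. 6, supporting them as a clade.
Most parsimonious ingroup topology: (((Beta,Theta),Delta),((Gamma,Eta),Alpha)).
The clade {Beta, Theta} is supported by Char. 2: its derived state 'no' occurs in exactly those taxa and in no other taxon (including the outgroup).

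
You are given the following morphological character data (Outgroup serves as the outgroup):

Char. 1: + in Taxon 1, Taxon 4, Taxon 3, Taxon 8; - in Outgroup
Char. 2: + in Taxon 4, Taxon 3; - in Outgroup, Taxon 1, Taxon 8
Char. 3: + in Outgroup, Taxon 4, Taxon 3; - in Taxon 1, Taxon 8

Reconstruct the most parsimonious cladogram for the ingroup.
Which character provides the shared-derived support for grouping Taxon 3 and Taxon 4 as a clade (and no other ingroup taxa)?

Char. 2

Character polarity is set by the outgroup: the derived state is whichever differs from the outgroup's state, so for Char. 3 the derived state is '-', and for the remaining characters it is '+'.
All ingroup taxa share the derived state '+' for Char. 1; it defines the ingroup but does not resolve relationships within it.
Char. 2: derived state '+' in Taxon 3 and Taxon 4 only — synapomorphy for {Taxon 3, Taxon 4}.
Char. 3 (derived state '-') is shared by Taxon 1 and Taxon 8 — a synapomorphy uniting that clade.
Most parsimonious ingroup topology: ((Taxon 1,Taxon 8),(Taxon 4,Taxon 3)).
The clade {Taxon 3, Taxon 4} is supported by Char. 2: its derived state '+' occurs in exactly those taxa and in no other taxon (including the outgroup).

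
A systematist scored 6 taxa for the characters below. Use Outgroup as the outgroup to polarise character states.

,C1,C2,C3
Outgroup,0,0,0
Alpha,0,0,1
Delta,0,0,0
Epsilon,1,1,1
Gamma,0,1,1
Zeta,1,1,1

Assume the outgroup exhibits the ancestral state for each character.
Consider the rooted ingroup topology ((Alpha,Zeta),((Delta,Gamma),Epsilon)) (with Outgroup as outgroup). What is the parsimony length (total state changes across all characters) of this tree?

Map each character onto ((Alpha,Zeta),((Delta,Gamma),Epsilon)) (rooted by Outgroup) and count the minimum state changes it requires (Fitch parsimony):
C1: 2; C2: 3; C3: 2.
Total tree length = 7.

7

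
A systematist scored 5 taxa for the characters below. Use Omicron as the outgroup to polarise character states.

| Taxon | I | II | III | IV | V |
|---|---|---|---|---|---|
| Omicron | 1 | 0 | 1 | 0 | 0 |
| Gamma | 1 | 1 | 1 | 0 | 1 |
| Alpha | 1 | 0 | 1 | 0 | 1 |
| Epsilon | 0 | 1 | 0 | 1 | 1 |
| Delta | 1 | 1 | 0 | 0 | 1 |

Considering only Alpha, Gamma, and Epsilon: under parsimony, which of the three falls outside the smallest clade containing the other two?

Character polarity is set by the outgroup: the derived state is whichever differs from the outgroup's state, so for I, III the derived state is '0', and for the remaining characters it is '1'.
I (derived state '0') is unique to Epsilon (autapomorphy; uninformative for grouping).
Only Delta, Epsilon, and Gamma show the derived state '1' for II, supporting them as a clade.
Only Delta and Epsilon show the derived state '0' for III, supporting them as a clade.
IV: derived state '1' in Epsilon only — an autapomorphy, so it tells us nothing about relationships among taxa.
V (derived state '1') is shared by all ingroup taxa — unites the whole ingroup.
Most parsimonious ingroup topology: ((Gamma,(Epsilon,Delta)),Alpha).
Gamma and Epsilon share a more recent common ancestor with each other than either does with Alpha, so Alpha is the least closely related of the three.

Alpha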